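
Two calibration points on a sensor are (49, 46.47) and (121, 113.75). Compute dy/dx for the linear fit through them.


slope = (y2 - y1) / (x2 - x1)
= (113.75 - 46.47) / (121 - 49)
= 67.2800 / 72
= 0.9344

0.9344


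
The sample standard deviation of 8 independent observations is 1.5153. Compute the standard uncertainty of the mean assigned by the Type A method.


u_A = s / sqrt(n)
u_A = 1.5153 / sqrt(8)
u_A = 1.5153 / 2.8284271
u_A = 0.5357

0.5357


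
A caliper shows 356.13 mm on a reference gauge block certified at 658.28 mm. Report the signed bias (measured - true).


Systematic error = measured - true
= 356.13 - 658.28
= -302.1500

-302.1500


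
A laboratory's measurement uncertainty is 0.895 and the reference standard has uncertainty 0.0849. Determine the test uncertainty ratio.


TUR = u_lab / u_ref
= 0.895 / 0.0849
= 10.5418

10.5418


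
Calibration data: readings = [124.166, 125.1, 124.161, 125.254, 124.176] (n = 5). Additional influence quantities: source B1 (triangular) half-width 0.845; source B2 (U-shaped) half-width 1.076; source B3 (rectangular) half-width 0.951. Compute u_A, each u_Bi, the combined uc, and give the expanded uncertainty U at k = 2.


mean = (124.166 + 125.1 + 124.161 + 125.254 + 124.176) / 5 = 124.5714
s = sqrt(sum((x - mean)^2)/(n-1)) = 0.5555356
u_A = s / sqrt(n) = 0.5555356 / sqrt(5) = 0.24844307
u_B1 = 0.845 / sqrt(6) = 0.34496981
u_B2 = 1.076 / sqrt(2) = 0.7608469
u_B3 = 0.951 / sqrt(3) = 0.54906011
uc = sqrt(0.24844307^2 + 0.34496981^2 + 0.7608469^2 + 0.54906011^2) = 1.0300889
U = k * uc = 2 * 1.0300889
U = 2.0602

2.0602


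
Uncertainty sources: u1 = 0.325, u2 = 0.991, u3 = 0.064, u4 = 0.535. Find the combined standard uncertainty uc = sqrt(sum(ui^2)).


uc = sqrt(0.325^2 + 0.991^2 + 0.064^2 + 0.535^2)
uc = sqrt(1.378027)
uc = 1.1739

1.1739


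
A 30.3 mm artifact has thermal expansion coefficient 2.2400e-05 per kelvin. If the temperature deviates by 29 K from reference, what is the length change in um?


dL = L * alpha * dT
= 30.3 * 2.2400e-05 * 29
= 0.0196829 mm
dL_um = 0.0196829 * 1000 = 19.6829 um

19.6829


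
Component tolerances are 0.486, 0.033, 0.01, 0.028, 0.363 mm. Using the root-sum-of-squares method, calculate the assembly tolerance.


RSS = sqrt(0.486^2 + 0.033^2 + 0.01^2 + 0.028^2 + 0.363^2)
= sqrt(0.369938)
= 0.6082

0.6082


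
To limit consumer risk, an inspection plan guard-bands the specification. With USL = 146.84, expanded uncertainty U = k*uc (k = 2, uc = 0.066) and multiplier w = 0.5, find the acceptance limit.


U = k * uc = 2 * 0.066 = 0.132
guard band g = w * U = 0.5 * 0.132 = 0.066
AL = USL - g = 146.84 - 0.066
AL = 146.7740

146.7740


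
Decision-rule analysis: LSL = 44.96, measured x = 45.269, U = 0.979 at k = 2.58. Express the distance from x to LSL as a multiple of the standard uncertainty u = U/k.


u = U / k = 0.979 / 2.58 = 0.37945736
margin = |LSL - x| = |44.96 - 45.269| = 0.309
z = margin / u = 0.309 / 0.37945736
z = 0.8143

0.8143


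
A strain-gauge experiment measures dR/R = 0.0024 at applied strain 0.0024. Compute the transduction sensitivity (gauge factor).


GF = (dR/R) / epsilon
= 0.0024 / 0.0024
= 1.0000

1.0000


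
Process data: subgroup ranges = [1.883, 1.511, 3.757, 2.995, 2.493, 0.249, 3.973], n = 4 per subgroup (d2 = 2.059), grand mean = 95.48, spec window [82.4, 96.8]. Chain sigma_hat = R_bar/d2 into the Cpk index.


R_bar = (1.883 + 1.511 + 3.757 + 2.995 + 2.493 + 0.249 + 3.973) / 7 = 2.4087143
sigma = R_bar / d2 = 2.4087143 / 2.059 = 1.1698467
Cp = (USL - LSL)/(6*sigma) = (96.8 - 82.4)/(6*1.1698467) = 2.0516
Cpu = (96.8 - 95.48)/(3*1.1698467) = 0.3761
Cpl = (95.48 - 82.4)/(3*1.1698467) = 3.7270
Cpk = min(Cpu, Cpl) = 0.3761

0.3761


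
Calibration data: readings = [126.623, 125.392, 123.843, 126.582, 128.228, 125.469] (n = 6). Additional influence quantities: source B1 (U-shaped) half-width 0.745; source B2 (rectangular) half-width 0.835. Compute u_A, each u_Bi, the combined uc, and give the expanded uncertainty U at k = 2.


mean = (126.623 + 125.392 + 123.843 + 126.582 + 128.228 + 125.469) / 6 = 126.0228333
s = sqrt(sum((x - mean)^2)/(n-1)) = 1.4826991
u_A = s / sqrt(n) = 1.4826991 / sqrt(6) = 0.60530937
u_B1 = 0.745 / sqrt(2) = 0.52679455
u_B2 = 0.835 / sqrt(3) = 0.48208747
uc = sqrt(0.60530937^2 + 0.52679455^2 + 0.48208747^2) = 0.93611979
U = k * uc = 2 * 0.93611979
U = 1.8722

1.8722


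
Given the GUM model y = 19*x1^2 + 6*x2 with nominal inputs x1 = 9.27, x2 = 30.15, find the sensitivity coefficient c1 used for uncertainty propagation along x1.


y = 19*x1^2 + 6*x2
dy/dx1 = 2*19*x1
Evaluate at x1 = 9.27: c1 = 38 * 9.27
c1 = 352.2600

352.2600


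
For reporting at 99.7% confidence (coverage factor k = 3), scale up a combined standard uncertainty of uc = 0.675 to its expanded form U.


U = k * uc
U = 3 * 0.675
U = 2.0250

2.0250


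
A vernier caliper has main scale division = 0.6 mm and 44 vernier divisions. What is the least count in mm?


LC = MSD / n_div
= 0.6 / 44
= 0.0136

0.0136


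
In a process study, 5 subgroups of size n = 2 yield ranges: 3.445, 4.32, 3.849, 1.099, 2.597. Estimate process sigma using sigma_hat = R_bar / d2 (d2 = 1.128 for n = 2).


R_bar = (3.445 + 4.32 + 3.849 + 1.099 + 2.597) / 5
R_bar = 15.31 / 5 = 3.062
sigma_hat = R_bar / d2 = 3.062 / 1.128 = 2.7145

2.7145


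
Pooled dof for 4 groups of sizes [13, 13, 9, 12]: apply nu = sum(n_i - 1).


nu = sum_i (n_i - 1)
nu = ((13 - 1) + (13 - 1) + (9 - 1) + (12 - 1))
nu = 12 + 12 + 8 + 11
nu = 43

43


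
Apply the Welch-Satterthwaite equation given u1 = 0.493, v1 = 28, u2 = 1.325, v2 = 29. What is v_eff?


uc = sqrt(u1^2 + u2^2) = sqrt(0.493^2 + 1.325^2) = 1.4137447
v_eff = uc^4 / (u1^4/v1 + u2^4/v2)
= 1.4137447^4 / (0.493^4/28 + 1.325^4/29)
= 3.9946981 / 0.10839316
v_eff = 36.8538

36.8538


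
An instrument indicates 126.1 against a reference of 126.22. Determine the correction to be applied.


Correction = standard - reading
= 126.22 - 126.1
= 0.1200

0.1200


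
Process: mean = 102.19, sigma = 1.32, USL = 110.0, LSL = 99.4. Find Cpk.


Cpu = (USL - mean) / (3*sigma) = (110.0 - 102.19) / (3*1.32) = 1.9722
Cpl = (mean - LSL) / (3*sigma) = (102.19 - 99.4) / (3*1.32) = 0.7045
Cpk = min(Cpu, Cpl) = 0.7045

0.7045


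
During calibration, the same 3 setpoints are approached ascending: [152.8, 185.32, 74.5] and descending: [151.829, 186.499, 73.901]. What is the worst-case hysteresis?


|152.8 - 151.829| = 0.9710
|185.32 - 186.499| = 1.1790
|74.5 - 73.901| = 0.5990
hysteresis = max(diffs) = 1.1790

1.1790


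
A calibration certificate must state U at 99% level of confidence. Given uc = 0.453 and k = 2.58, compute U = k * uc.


U = k * uc
U = 2.58 * 0.453
U = 1.1687

1.1687


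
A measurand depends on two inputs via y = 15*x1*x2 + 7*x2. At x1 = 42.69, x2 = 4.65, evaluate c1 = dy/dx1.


y = 15*x1*x2 + 7*x2
dy/dx1 = 15*x2
Evaluate at x2 = 4.65: c1 = 15 * 4.65
c1 = 69.7500

69.7500


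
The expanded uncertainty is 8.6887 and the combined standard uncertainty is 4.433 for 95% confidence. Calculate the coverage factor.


k = U / uc
k = 8.6887 / 4.433
k = 1.96

1.96


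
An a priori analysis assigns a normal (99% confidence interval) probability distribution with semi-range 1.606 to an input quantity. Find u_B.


u_B = half_width / 2.576
u_B = 1.606 / 2.576
u_B = 0.6234

0.6234


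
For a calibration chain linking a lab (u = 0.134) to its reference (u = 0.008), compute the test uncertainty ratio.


TUR = u_lab / u_ref
= 0.134 / 0.008
= 16.7500

16.7500


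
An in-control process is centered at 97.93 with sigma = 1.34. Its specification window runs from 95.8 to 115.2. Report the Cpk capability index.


Cpu = (USL - mean) / (3*sigma) = (115.2 - 97.93) / (3*1.34) = 4.2960
Cpl = (mean - LSL) / (3*sigma) = (97.93 - 95.8) / (3*1.34) = 0.5299
Cpk = min(Cpu, Cpl) = 0.5299

0.5299


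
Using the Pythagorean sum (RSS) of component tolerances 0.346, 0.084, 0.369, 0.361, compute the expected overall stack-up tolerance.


RSS = sqrt(0.346^2 + 0.084^2 + 0.369^2 + 0.361^2)
= sqrt(0.393254)
= 0.6271

0.6271


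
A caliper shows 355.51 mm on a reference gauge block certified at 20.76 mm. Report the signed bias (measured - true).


Systematic error = measured - true
= 355.51 - 20.76
= 334.7500

334.7500


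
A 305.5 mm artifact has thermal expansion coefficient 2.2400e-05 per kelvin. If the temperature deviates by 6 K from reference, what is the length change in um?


dL = L * alpha * dT
= 305.5 * 2.2400e-05 * 6
= 0.0410592 mm
dL_um = 0.0410592 * 1000 = 41.0592 um

41.0592


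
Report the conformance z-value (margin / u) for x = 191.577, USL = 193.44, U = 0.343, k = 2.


u = U / k = 0.343 / 2 = 0.1715
margin = |USL - x| = |193.44 - 191.577| = 1.863
z = margin / u = 1.863 / 0.1715
z = 10.8630

10.8630


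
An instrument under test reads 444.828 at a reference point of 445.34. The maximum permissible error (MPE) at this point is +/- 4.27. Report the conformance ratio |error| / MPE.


e = indication - reference = 444.828 - 445.34 = -0.5120
|e| = 0.5120
ratio = |e| / MPE = 0.5120 / 4.27
ratio = 0.1199

0.1199


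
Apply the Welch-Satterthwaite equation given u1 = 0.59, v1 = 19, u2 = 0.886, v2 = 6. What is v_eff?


uc = sqrt(u1^2 + u2^2) = sqrt(0.59^2 + 0.886^2) = 1.0644698
v_eff = uc^4 / (u1^4/v1 + u2^4/v2)
= 1.0644698^4 / (0.59^4/19 + 0.886^4/6)
= 1.2839064 / 0.10908068
v_eff = 11.7702

11.7702


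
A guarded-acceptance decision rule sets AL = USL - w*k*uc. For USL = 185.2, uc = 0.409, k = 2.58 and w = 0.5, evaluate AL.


U = k * uc = 2.58 * 0.409 = 1.05522
guard band g = w * U = 0.5 * 1.05522 = 0.52761
AL = USL - g = 185.2 - 0.52761
AL = 184.6724

184.6724


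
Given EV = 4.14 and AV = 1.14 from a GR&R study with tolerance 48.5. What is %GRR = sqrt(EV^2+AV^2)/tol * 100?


GRR = sqrt(EV^2 + AV^2) = sqrt(4.14^2 + 1.14^2) = 4.294089
%GRR = GRR / tol * 100 = 4.294089 / 48.5 * 100
%GRR = 8.8538

8.8538


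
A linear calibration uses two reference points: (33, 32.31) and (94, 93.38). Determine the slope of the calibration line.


slope = (y2 - y1) / (x2 - x1)
= (93.38 - 32.31) / (94 - 33)
= 61.0700 / 61
= 1.0011

1.0011


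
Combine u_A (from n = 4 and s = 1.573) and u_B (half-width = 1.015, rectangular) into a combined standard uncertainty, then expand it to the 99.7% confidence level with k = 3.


u_A = s / sqrt(n) = 1.573 / sqrt(4) = 0.7865
u_B = half_width / sqrt(3) = 1.015 / sqrt(3) = 0.58601052
uc = sqrt(u_A^2 + u_B^2) = sqrt(0.7865^2 + 0.58601052^2) = 0.98081118
U = k * uc = 3 * 0.98081118
U = 2.9424

2.9424


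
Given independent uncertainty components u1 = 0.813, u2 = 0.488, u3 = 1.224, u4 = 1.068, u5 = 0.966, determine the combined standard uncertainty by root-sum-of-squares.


uc = sqrt(0.813^2 + 0.488^2 + 1.224^2 + 1.068^2 + 0.966^2)
uc = sqrt(4.471069)
uc = 2.1145

2.1145


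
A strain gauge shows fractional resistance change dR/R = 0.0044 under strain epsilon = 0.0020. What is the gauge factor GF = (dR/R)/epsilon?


GF = (dR/R) / epsilon
= 0.0044 / 0.0020
= 2.2000

2.2000


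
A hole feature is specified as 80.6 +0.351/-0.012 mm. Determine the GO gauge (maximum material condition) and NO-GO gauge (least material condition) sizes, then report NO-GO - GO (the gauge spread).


GO = nominal - lower_tol (smallest hole = maximum material condition)
GO = 80.6 - 0.012 = 80.588
NO-GO = nominal + upper_tol (largest hole = least material condition)
NO-GO = 80.6 + 0.351 = 80.951
spread = NO-GO - GO = 80.951 - 80.588 = 0.3630

0.3630


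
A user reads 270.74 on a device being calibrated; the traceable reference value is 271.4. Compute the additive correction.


Correction = standard - reading
= 271.4 - 270.74
= 0.6600

0.6600


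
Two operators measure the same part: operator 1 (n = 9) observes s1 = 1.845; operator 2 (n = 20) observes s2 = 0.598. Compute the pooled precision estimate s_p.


s_p = sqrt(((n1-1)*s1^2 + (n2-1)*s2^2) / (n1+n2-2))
numerator = (9-1)*1.845^2 + (20-1)*0.598^2 = 27.2322 + 6.794476 = 34.026676
denominator = 9 + 20 - 2 = 27
s_p^2 = 34.026676 / 27 = 1.2602473
s_p = sqrt(1.2602473) = 1.1226

1.1226


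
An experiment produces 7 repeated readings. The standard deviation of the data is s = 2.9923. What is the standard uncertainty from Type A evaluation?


u_A = s / sqrt(n)
u_A = 2.9923 / sqrt(7)
u_A = 2.9923 / 2.6457513
u_A = 1.1310

1.1310


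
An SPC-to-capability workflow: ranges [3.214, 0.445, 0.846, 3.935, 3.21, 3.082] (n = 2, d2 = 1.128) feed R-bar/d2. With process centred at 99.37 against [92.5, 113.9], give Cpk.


R_bar = (3.214 + 0.445 + 0.846 + 3.935 + 3.21 + 3.082) / 6 = 2.4553333
sigma = R_bar / d2 = 2.4553333 / 1.128 = 2.1767139
Cp = (USL - LSL)/(6*sigma) = (113.9 - 92.5)/(6*2.1767139) = 1.6386
Cpu = (113.9 - 99.37)/(3*2.1767139) = 2.2251
Cpl = (99.37 - 92.5)/(3*2.1767139) = 1.0520
Cpk = min(Cpu, Cpl) = 1.0520

1.0520


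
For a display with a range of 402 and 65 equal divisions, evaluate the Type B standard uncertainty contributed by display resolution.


resolution = range / divisions
resolution = 402 / 65 = 6.1846154
u_res = resolution / (2*sqrt(3))
u_res = 6.1846154 / 3.4641016
u_res = 1.7853

1.7853


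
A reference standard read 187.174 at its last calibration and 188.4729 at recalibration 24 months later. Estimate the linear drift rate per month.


rate = (v2 - v1) / months
= (188.4729 - 187.174) / 24
= 1.2989 / 24
= 0.0541

0.0541


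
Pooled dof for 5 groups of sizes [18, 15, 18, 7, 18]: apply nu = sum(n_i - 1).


nu = sum_i (n_i - 1)
nu = ((18 - 1) + (15 - 1) + (18 - 1) + (7 - 1) + (18 - 1))
nu = 17 + 14 + 17 + 6 + 17
nu = 71

71


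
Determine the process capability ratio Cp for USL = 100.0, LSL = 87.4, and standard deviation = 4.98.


Cp = (USL - LSL) / (6 * sigma)
= (100.0 - 87.4) / (6 * 4.98)
= 12.6000 / 29.8800
= 0.4217

0.4217


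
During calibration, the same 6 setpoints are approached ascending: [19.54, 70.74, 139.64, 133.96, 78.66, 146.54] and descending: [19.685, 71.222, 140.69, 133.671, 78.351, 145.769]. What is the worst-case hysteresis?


|19.54 - 19.685| = 0.1450
|70.74 - 71.222| = 0.4820
|139.64 - 140.69| = 1.0500
|133.96 - 133.671| = 0.2890
|78.66 - 78.351| = 0.3090
|146.54 - 145.769| = 0.7710
hysteresis = max(diffs) = 1.0500

1.0500


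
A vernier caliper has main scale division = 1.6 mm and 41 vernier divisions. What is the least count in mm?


LC = MSD / n_div
= 1.6 / 41
= 0.0390

0.0390


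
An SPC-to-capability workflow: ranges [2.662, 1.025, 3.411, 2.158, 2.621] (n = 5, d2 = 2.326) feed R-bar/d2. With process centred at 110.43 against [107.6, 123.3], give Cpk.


R_bar = (2.662 + 1.025 + 3.411 + 2.158 + 2.621) / 5 = 2.3754
sigma = R_bar / d2 = 2.3754 / 2.326 = 1.0212382
Cp = (USL - LSL)/(6*sigma) = (123.3 - 107.6)/(6*1.0212382) = 2.5622
Cpu = (123.3 - 110.43)/(3*1.0212382) = 4.2008
Cpl = (110.43 - 107.6)/(3*1.0212382) = 0.9237
Cpk = min(Cpu, Cpl) = 0.9237

0.9237


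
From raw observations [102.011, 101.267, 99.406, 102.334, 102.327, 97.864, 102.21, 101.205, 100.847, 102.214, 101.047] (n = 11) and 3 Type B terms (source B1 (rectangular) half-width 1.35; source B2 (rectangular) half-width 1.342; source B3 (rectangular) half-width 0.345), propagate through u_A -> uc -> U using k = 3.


mean = (102.011 + 101.267 + 99.406 + 102.334 + 102.327 + 97.864 + 102.21 + 101.205 + 100.847 + 102.214 + 101.047) / 11 = 101.1574545
s = sqrt(sum((x - mean)^2)/(n-1)) = 1.4050642
u_A = s / sqrt(n) = 1.4050642 / sqrt(11) = 0.4236428
u_B1 = 1.35 / sqrt(3) = 0.77942286
u_B2 = 1.342 / sqrt(3) = 0.77480406
u_B3 = 0.345 / sqrt(3) = 0.19918584
uc = sqrt(0.4236428^2 + 0.77942286^2 + 0.77480406^2 + 0.19918584^2) = 1.1945583
U = k * uc = 3 * 1.1945583
U = 3.5837

3.5837


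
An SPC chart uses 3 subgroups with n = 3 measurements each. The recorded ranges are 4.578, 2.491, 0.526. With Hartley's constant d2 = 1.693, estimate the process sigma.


R_bar = (4.578 + 2.491 + 0.526) / 3
R_bar = 7.595 / 3 = 2.5316667
sigma_hat = R_bar / d2 = 2.5316667 / 1.693 = 1.4954

1.4954


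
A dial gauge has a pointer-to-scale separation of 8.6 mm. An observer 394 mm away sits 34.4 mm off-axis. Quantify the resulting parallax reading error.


error = h * offset / d
= 8.6 * 34.4 / 394
= 0.7509

0.7509


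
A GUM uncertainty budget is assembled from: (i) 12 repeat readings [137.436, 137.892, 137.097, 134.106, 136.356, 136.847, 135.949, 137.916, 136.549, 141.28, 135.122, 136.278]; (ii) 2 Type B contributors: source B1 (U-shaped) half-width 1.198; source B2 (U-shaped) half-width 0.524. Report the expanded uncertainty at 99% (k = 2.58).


mean = (137.436 + 137.892 + 137.097 + 134.106 + 136.356 + 136.847 + 135.949 + 137.916 + 136.549 + 141.28 + 135.122 + 136.278) / 12 = 136.9023333
s = sqrt(sum((x - mean)^2)/(n-1)) = 1.7634602
u_A = s / sqrt(n) = 1.7634602 / sqrt(12) = 0.50906711
u_B1 = 1.198 / sqrt(2) = 0.84711392
u_B2 = 0.524 / sqrt(2) = 0.37052395
uc = sqrt(0.50906711^2 + 0.84711392^2 + 0.37052395^2) = 1.0554806
U = k * uc = 2.58 * 1.0554806
U = 2.7231

2.7231


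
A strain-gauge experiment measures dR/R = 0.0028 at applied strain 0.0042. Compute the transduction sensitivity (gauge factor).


GF = (dR/R) / epsilon
= 0.0028 / 0.0042
= 0.6667

0.6667


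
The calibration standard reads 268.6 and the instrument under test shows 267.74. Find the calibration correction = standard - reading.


Correction = standard - reading
= 268.6 - 267.74
= 0.8600

0.8600


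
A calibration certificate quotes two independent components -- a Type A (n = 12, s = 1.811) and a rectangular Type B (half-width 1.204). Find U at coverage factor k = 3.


u_A = s / sqrt(n) = 1.811 / sqrt(12) = 0.52279067
u_B = half_width / sqrt(3) = 1.204 / sqrt(3) = 0.69512972
uc = sqrt(u_A^2 + u_B^2) = sqrt(0.52279067^2 + 0.69512972^2) = 0.86977894
U = k * uc = 3 * 0.86977894
U = 2.6093

2.6093


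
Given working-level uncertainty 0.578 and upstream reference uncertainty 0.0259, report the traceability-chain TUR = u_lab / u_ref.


TUR = u_lab / u_ref
= 0.578 / 0.0259
= 22.3166

22.3166


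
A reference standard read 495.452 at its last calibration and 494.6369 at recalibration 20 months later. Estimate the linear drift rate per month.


rate = (v2 - v1) / months
= (494.6369 - 495.452) / 20
= -0.8151 / 20
= -0.0408

-0.0408


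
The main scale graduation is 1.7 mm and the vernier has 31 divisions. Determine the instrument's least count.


LC = MSD / n_div
= 1.7 / 31
= 0.0548

0.0548


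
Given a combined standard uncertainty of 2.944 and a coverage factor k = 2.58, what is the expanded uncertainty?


U = k * uc
U = 2.58 * 2.944
U = 7.5955

7.5955


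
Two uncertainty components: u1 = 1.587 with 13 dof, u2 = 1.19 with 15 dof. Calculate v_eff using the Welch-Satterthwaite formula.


uc = sqrt(u1^2 + u2^2) = sqrt(1.587^2 + 1.19^2) = 1.9836
v_eff = uc^4 / (u1^4/v1 + u2^4/v2)
= 1.9836^4 / (1.587^4/13 + 1.19^4/15)
= 15.48162 / 0.62162696
v_eff = 24.9050

24.9050


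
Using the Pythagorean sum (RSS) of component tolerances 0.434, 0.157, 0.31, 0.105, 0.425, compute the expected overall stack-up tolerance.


RSS = sqrt(0.434^2 + 0.157^2 + 0.31^2 + 0.105^2 + 0.425^2)
= sqrt(0.500755)
= 0.7076

0.7076


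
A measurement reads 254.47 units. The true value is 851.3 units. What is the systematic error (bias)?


Systematic error = measured - true
= 254.47 - 851.3
= -596.8300

-596.8300


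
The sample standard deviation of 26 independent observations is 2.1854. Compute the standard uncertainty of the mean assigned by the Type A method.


u_A = s / sqrt(n)
u_A = 2.1854 / sqrt(26)
u_A = 2.1854 / 5.0990195
u_A = 0.4286

0.4286


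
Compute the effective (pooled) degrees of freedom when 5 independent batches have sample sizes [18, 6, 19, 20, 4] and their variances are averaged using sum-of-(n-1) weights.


nu = sum_i (n_i - 1)
nu = ((18 - 1) + (6 - 1) + (19 - 1) + (20 - 1) + (4 - 1))
nu = 17 + 5 + 18 + 19 + 3
nu = 62

62


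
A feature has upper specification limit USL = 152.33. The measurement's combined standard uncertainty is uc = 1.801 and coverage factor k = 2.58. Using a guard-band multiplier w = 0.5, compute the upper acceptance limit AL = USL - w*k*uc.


U = k * uc = 2.58 * 1.801 = 4.64658
guard band g = w * U = 0.5 * 4.64658 = 2.32329
AL = USL - g = 152.33 - 2.32329
AL = 150.0067

150.0067


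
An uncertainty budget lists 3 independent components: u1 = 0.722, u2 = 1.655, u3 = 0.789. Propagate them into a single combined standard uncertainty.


uc = sqrt(0.722^2 + 1.655^2 + 0.789^2)
uc = sqrt(3.88283)
uc = 1.9705

1.9705


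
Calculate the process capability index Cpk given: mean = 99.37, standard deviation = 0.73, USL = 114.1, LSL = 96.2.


Cpu = (USL - mean) / (3*sigma) = (114.1 - 99.37) / (3*0.73) = 6.7260
Cpl = (mean - LSL) / (3*sigma) = (99.37 - 96.2) / (3*0.73) = 1.4475
Cpk = min(Cpu, Cpl) = 1.4475

1.4475


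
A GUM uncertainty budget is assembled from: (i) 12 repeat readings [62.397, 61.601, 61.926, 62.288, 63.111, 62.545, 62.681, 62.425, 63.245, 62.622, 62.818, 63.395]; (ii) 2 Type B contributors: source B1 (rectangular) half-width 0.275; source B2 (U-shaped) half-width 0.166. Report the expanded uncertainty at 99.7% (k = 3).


mean = (62.397 + 61.601 + 61.926 + 62.288 + 63.111 + 62.545 + 62.681 + 62.425 + 63.245 + 62.622 + 62.818 + 63.395) / 12 = 62.58783333
s = sqrt(sum((x - mean)^2)/(n-1)) = 0.5210517
u_A = s / sqrt(n) = 0.5210517 / sqrt(12) = 0.15041467
u_B1 = 0.275 / sqrt(3) = 0.15877132
u_B2 = 0.166 / sqrt(2) = 0.11737973
uc = sqrt(0.15041467^2 + 0.15877132^2 + 0.11737973^2) = 0.24821544
U = k * uc = 3 * 0.24821544
U = 0.7446

0.7446


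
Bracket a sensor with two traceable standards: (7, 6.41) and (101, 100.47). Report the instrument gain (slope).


slope = (y2 - y1) / (x2 - x1)
= (100.47 - 6.41) / (101 - 7)
= 94.0600 / 94
= 1.0006

1.0006


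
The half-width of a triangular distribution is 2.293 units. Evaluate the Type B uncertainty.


u_B = half_width / sqrt(6)
u_B = 2.293 / 2.4494897
u_B = 0.9361

0.9361


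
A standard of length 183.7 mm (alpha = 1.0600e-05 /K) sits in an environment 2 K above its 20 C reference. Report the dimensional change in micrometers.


dL = L * alpha * dT
= 183.7 * 1.0600e-05 * 2
= 0.0038944 mm
dL_um = 0.0038944 * 1000 = 3.8944 um

3.8944


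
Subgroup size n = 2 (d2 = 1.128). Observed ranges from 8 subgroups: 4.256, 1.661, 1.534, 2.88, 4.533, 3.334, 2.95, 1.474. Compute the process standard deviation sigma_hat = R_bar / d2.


R_bar = (4.256 + 1.661 + 1.534 + 2.88 + 4.533 + 3.334 + 2.95 + 1.474) / 8
R_bar = 22.622 / 8 = 2.82775
sigma_hat = R_bar / d2 = 2.82775 / 1.128 = 2.5069

2.5069


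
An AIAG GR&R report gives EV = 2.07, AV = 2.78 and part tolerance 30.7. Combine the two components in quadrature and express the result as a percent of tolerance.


GRR = sqrt(EV^2 + AV^2) = sqrt(2.07^2 + 2.78^2) = 3.4660208
%GRR = GRR / tol * 100 = 3.4660208 / 30.7 * 100
%GRR = 11.2900

11.2900


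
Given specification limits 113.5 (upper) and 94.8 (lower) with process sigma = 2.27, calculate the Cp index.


Cp = (USL - LSL) / (6 * sigma)
= (113.5 - 94.8) / (6 * 2.27)
= 18.7000 / 13.6200
= 1.3730

1.3730


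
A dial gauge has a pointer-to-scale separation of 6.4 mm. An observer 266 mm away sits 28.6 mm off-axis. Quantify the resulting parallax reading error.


error = h * offset / d
= 6.4 * 28.6 / 266
= 0.6881

0.6881


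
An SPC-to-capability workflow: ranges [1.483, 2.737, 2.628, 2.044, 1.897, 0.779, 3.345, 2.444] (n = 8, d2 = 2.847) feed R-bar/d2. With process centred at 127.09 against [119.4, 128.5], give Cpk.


R_bar = (1.483 + 2.737 + 2.628 + 2.044 + 1.897 + 0.779 + 3.345 + 2.444) / 8 = 2.169625
sigma = R_bar / d2 = 2.169625 / 2.847 = 0.76207411
Cp = (USL - LSL)/(6*sigma) = (128.5 - 119.4)/(6*0.76207411) = 1.9902
Cpu = (128.5 - 127.09)/(3*0.76207411) = 0.6167
Cpl = (127.09 - 119.4)/(3*0.76207411) = 3.3636
Cpk = min(Cpu, Cpl) = 0.6167

0.6167


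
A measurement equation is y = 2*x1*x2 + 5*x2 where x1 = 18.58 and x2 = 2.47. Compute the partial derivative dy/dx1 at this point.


y = 2*x1*x2 + 5*x2
dy/dx1 = 2*x2
Evaluate at x2 = 2.47: c1 = 2 * 2.47
c1 = 4.9400

4.9400


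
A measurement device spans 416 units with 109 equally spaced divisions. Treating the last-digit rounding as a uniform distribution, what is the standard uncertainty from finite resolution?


resolution = range / divisions
resolution = 416 / 109 = 3.8165138
u_res = resolution / (2*sqrt(3))
u_res = 3.8165138 / 3.4641016
u_res = 1.1017

1.1017


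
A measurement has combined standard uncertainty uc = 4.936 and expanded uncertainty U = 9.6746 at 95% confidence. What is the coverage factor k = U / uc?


k = U / uc
k = 9.6746 / 4.936
k = 1.96

1.96


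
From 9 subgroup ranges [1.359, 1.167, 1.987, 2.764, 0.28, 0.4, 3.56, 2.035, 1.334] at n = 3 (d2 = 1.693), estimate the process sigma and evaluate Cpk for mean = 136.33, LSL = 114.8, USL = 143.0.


R_bar = (1.359 + 1.167 + 1.987 + 2.764 + 0.28 + 0.4 + 3.56 + 2.035 + 1.334) / 9 = 1.654
sigma = R_bar / d2 = 1.654 / 1.693 = 0.97696397
Cp = (USL - LSL)/(6*sigma) = (143.0 - 114.8)/(6*0.97696397) = 4.8108
Cpu = (143.0 - 136.33)/(3*0.97696397) = 2.2758
Cpl = (136.33 - 114.8)/(3*0.97696397) = 7.3459
Cpk = min(Cpu, Cpl) = 2.2758

2.2758


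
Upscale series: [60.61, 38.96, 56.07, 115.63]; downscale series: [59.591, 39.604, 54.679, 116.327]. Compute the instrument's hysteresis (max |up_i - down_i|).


|60.61 - 59.591| = 1.0190
|38.96 - 39.604| = 0.6440
|56.07 - 54.679| = 1.3910
|115.63 - 116.327| = 0.6970
hysteresis = max(diffs) = 1.3910

1.3910


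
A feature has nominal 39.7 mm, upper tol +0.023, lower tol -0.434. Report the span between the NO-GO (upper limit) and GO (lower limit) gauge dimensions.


GO = nominal - lower_tol (smallest hole = maximum material condition)
GO = 39.7 - 0.434 = 39.266
NO-GO = nominal + upper_tol (largest hole = least material condition)
NO-GO = 39.7 + 0.023 = 39.723
spread = NO-GO - GO = 39.723 - 39.266 = 0.4570

0.4570


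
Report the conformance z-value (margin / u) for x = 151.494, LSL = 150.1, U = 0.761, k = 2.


u = U / k = 0.761 / 2 = 0.3805
margin = |LSL - x| = |150.1 - 151.494| = 1.394
z = margin / u = 1.394 / 0.3805
z = 3.6636

3.6636


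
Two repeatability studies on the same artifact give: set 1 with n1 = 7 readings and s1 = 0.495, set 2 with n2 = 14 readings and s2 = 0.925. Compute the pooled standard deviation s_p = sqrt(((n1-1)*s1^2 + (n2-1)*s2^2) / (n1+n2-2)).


s_p = sqrt(((n1-1)*s1^2 + (n2-1)*s2^2) / (n1+n2-2))
numerator = (7-1)*0.495^2 + (14-1)*0.925^2 = 1.47015 + 11.123125 = 12.593275
denominator = 7 + 14 - 2 = 19
s_p^2 = 12.593275 / 19 = 0.66280395
s_p = sqrt(0.66280395) = 0.8141

0.8141


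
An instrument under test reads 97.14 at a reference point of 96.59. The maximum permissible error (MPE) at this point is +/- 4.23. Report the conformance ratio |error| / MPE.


e = indication - reference = 97.14 - 96.59 = 0.5500
|e| = 0.5500
ratio = |e| / MPE = 0.5500 / 4.23
ratio = 0.1300

0.1300


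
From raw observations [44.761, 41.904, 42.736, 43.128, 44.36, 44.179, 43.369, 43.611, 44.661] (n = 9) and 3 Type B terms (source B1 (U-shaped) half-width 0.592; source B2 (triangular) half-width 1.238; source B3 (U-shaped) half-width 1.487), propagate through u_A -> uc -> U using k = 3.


mean = (44.761 + 41.904 + 42.736 + 43.128 + 44.36 + 44.179 + 43.369 + 43.611 + 44.661) / 9 = 43.63433333
s = sqrt(sum((x - mean)^2)/(n-1)) = 0.95361496
u_A = s / sqrt(n) = 0.95361496 / sqrt(9) = 0.31787165
u_B1 = 0.592 / sqrt(2) = 0.41860721
u_B2 = 1.238 / sqrt(6) = 0.50541138
u_B3 = 1.487 / sqrt(2) = 1.0514678
uc = sqrt(0.31787165^2 + 0.41860721^2 + 0.50541138^2 + 1.0514678^2) = 1.2795701
U = k * uc = 3 * 1.2795701
U = 3.8387

3.8387


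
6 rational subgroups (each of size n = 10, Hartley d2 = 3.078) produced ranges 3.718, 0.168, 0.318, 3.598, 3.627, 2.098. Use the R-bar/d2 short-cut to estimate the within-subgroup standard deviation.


R_bar = (3.718 + 0.168 + 0.318 + 3.598 + 3.627 + 2.098) / 6
R_bar = 13.527 / 6 = 2.2545
sigma_hat = R_bar / d2 = 2.2545 / 3.078 = 0.7325

0.7325


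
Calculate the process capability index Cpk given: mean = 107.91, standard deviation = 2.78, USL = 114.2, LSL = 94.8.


Cpu = (USL - mean) / (3*sigma) = (114.2 - 107.91) / (3*2.78) = 0.7542
Cpl = (mean - LSL) / (3*sigma) = (107.91 - 94.8) / (3*2.78) = 1.5719
Cpk = min(Cpu, Cpl) = 0.7542

0.7542


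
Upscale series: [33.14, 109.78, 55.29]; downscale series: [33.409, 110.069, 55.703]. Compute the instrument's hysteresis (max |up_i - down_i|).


|33.14 - 33.409| = 0.2690
|109.78 - 110.069| = 0.2890
|55.29 - 55.703| = 0.4130
hysteresis = max(diffs) = 0.4130

0.4130


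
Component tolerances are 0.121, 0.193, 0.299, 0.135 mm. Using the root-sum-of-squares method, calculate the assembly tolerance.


RSS = sqrt(0.121^2 + 0.193^2 + 0.299^2 + 0.135^2)
= sqrt(0.159516)
= 0.3994

0.3994


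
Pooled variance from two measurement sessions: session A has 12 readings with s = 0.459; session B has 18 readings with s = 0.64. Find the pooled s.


s_p = sqrt(((n1-1)*s1^2 + (n2-1)*s2^2) / (n1+n2-2))
numerator = (12-1)*0.459^2 + (18-1)*0.64^2 = 2.317491 + 6.9632 = 9.280691
denominator = 12 + 18 - 2 = 28
s_p^2 = 9.280691 / 28 = 0.33145325
s_p = sqrt(0.33145325) = 0.5757

0.5757


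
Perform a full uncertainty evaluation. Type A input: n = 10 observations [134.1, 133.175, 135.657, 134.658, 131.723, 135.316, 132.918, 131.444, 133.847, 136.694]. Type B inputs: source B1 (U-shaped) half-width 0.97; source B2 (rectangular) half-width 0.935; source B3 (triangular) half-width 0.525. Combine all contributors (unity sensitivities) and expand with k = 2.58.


mean = (134.1 + 133.175 + 135.657 + 134.658 + 131.723 + 135.316 + 132.918 + 131.444 + 133.847 + 136.694) / 10 = 133.9532
s = sqrt(sum((x - mean)^2)/(n-1)) = 1.6914434
u_A = s / sqrt(n) = 1.6914434 / sqrt(10) = 0.53488137
u_B1 = 0.97 / sqrt(2) = 0.68589358
u_B2 = 0.935 / sqrt(3) = 0.5398225
u_B3 = 0.525 / sqrt(6) = 0.21433035
uc = sqrt(0.53488137^2 + 0.68589358^2 + 0.5398225^2 + 0.21433035^2) = 1.0458938
U = k * uc = 2.58 * 1.0458938
U = 2.6984

2.6984


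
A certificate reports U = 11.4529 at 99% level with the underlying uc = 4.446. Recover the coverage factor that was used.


k = U / uc
k = 11.4529 / 4.446
k = 2.576

2.576


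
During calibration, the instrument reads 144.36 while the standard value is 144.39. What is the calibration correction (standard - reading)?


Correction = standard - reading
= 144.39 - 144.36
= 0.0300

0.0300


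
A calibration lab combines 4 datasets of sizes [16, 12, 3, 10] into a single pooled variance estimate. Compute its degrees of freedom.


nu = sum_i (n_i - 1)
nu = ((16 - 1) + (12 - 1) + (3 - 1) + (10 - 1))
nu = 15 + 11 + 2 + 9
nu = 37

37


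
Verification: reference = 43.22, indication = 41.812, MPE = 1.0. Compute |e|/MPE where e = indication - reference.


e = indication - reference = 41.812 - 43.22 = -1.4080
|e| = 1.4080
ratio = |e| / MPE = 1.4080 / 1.0
ratio = 1.4080

1.4080


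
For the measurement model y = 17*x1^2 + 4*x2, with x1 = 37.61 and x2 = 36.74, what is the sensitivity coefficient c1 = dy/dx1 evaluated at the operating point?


y = 17*x1^2 + 4*x2
dy/dx1 = 2*17*x1
Evaluate at x1 = 37.61: c1 = 34 * 37.61
c1 = 1278.7400

1278.7400


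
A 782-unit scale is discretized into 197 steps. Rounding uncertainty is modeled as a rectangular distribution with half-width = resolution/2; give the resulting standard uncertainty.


resolution = range / divisions
resolution = 782 / 197 = 3.9695431
u_res = resolution / (2*sqrt(3))
u_res = 3.9695431 / 3.4641016
u_res = 1.1459

1.1459


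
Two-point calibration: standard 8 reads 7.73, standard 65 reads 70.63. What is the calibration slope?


slope = (y2 - y1) / (x2 - x1)
= (70.63 - 7.73) / (65 - 8)
= 62.9000 / 57
= 1.1035

1.1035


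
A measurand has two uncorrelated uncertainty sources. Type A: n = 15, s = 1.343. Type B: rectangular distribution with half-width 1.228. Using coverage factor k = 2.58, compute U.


u_A = s / sqrt(n) = 1.343 / sqrt(15) = 0.34676111
u_B = half_width / sqrt(3) = 1.228 / sqrt(3) = 0.70898613
uc = sqrt(u_A^2 + u_B^2) = sqrt(0.34676111^2 + 0.70898613^2) = 0.78924306
U = k * uc = 2.58 * 0.78924306
U = 2.0362

2.0362


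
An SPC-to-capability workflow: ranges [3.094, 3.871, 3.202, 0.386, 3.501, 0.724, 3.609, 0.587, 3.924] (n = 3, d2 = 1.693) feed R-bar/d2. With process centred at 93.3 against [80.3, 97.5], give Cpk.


R_bar = (3.094 + 3.871 + 3.202 + 0.386 + 3.501 + 0.724 + 3.609 + 0.587 + 3.924) / 9 = 2.5442222
sigma = R_bar / d2 = 2.5442222 / 1.693 = 1.5027892
Cp = (USL - LSL)/(6*sigma) = (97.5 - 80.3)/(6*1.5027892) = 1.9076
Cpu = (97.5 - 93.3)/(3*1.5027892) = 0.9316
Cpl = (93.3 - 80.3)/(3*1.5027892) = 2.8835
Cpk = min(Cpu, Cpl) = 0.9316

0.9316


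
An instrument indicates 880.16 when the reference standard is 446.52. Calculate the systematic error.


Systematic error = measured - true
= 880.16 - 446.52
= 433.6400

433.6400


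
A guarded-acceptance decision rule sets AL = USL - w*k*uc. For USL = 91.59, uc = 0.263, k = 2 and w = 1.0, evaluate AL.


U = k * uc = 2 * 0.263 = 0.526
guard band g = w * U = 1.0 * 0.526 = 0.526
AL = USL - g = 91.59 - 0.526
AL = 91.0640

91.0640


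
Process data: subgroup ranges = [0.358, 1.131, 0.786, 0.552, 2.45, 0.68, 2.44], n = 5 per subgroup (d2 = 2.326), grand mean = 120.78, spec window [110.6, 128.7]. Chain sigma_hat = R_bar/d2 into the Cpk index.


R_bar = (0.358 + 1.131 + 0.786 + 0.552 + 2.45 + 0.68 + 2.44) / 7 = 1.1995714
sigma = R_bar / d2 = 1.1995714 / 2.326 = 0.51572287
Cp = (USL - LSL)/(6*sigma) = (128.7 - 110.6)/(6*0.51572287) = 5.8494
Cpu = (128.7 - 120.78)/(3*0.51572287) = 5.1190
Cpl = (120.78 - 110.6)/(3*0.51572287) = 6.5798
Cpk = min(Cpu, Cpl) = 5.1190

5.1190


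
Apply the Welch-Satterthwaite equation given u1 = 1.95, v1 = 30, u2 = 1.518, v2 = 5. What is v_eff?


uc = sqrt(u1^2 + u2^2) = sqrt(1.95^2 + 1.518^2) = 2.4711989
v_eff = uc^4 / (u1^4/v1 + u2^4/v2)
= 2.4711989^4 / (1.95^4/30 + 1.518^4/5)
= 37.293299 / 1.5439487
v_eff = 24.1545

24.1545


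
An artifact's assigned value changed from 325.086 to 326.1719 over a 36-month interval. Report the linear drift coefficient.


rate = (v2 - v1) / months
= (326.1719 - 325.086) / 36
= 1.0859 / 36
= 0.0302

0.0302


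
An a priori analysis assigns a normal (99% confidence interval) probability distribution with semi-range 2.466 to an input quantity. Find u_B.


u_B = half_width / 2.576
u_B = 2.466 / 2.576
u_B = 0.9573

0.9573


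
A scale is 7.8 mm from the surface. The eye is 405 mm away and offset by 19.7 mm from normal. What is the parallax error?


error = h * offset / d
= 7.8 * 19.7 / 405
= 0.3794

0.3794


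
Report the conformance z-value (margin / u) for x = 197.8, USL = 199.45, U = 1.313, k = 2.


u = U / k = 1.313 / 2 = 0.6565
margin = |USL - x| = |199.45 - 197.8| = 1.65
z = margin / u = 1.65 / 0.6565
z = 2.5133

2.5133


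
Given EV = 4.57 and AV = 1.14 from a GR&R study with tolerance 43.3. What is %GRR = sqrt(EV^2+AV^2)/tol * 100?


GRR = sqrt(EV^2 + AV^2) = sqrt(4.57^2 + 1.14^2) = 4.7100425
%GRR = GRR / tol * 100 = 4.7100425 / 43.3 * 100
%GRR = 10.8777

10.8777


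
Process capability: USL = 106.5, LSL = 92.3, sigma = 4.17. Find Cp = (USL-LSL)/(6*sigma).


Cp = (USL - LSL) / (6 * sigma)
= (106.5 - 92.3) / (6 * 4.17)
= 14.2000 / 25.0200
= 0.5675

0.5675


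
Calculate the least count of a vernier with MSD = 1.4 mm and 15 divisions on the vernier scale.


LC = MSD / n_div
= 1.4 / 15
= 0.0933

0.0933


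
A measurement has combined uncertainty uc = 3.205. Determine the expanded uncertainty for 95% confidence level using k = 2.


U = k * uc
U = 2 * 3.205
U = 6.4100

6.4100


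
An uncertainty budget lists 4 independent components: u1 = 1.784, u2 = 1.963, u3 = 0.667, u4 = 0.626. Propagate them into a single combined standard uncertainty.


uc = sqrt(1.784^2 + 1.963^2 + 0.667^2 + 0.626^2)
uc = sqrt(7.87279)
uc = 2.8058

2.8058


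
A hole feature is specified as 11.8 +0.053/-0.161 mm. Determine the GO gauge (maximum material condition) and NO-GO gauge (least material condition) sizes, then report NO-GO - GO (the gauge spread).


GO = nominal - lower_tol (smallest hole = maximum material condition)
GO = 11.8 - 0.161 = 11.639
NO-GO = nominal + upper_tol (largest hole = least material condition)
NO-GO = 11.8 + 0.053 = 11.853
spread = NO-GO - GO = 11.853 - 11.639 = 0.2140

0.2140


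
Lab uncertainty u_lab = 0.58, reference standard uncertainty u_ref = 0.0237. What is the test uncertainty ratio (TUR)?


TUR = u_lab / u_ref
= 0.58 / 0.0237
= 24.4726

24.4726


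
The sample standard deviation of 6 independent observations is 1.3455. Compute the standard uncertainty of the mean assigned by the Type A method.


u_A = s / sqrt(n)
u_A = 1.3455 / sqrt(6)
u_A = 1.3455 / 2.4494897
u_A = 0.5493

0.5493


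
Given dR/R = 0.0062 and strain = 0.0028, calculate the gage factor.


GF = (dR/R) / epsilon
= 0.0062 / 0.0028
= 2.2143

2.2143


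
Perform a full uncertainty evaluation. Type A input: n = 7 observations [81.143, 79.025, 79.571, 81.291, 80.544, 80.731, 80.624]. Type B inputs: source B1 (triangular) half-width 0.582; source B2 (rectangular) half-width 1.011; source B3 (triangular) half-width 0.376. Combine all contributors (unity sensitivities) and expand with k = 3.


mean = (81.143 + 79.025 + 79.571 + 81.291 + 80.544 + 80.731 + 80.624) / 7 = 80.41842857
s = sqrt(sum((x - mean)^2)/(n-1)) = 0.82683047
u_A = s / sqrt(n) = 0.82683047 / sqrt(7) = 0.31251254
u_B1 = 0.582 / sqrt(6) = 0.23760051
u_B2 = 1.011 / sqrt(3) = 0.58370112
u_B3 = 0.376 / sqrt(6) = 0.15350136
uc = sqrt(0.31251254^2 + 0.23760051^2 + 0.58370112^2 + 0.15350136^2) = 0.7199915
U = k * uc = 3 * 0.7199915
U = 2.1600

2.1600


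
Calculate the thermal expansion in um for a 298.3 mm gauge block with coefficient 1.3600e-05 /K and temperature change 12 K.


dL = L * alpha * dT
= 298.3 * 1.3600e-05 * 12
= 0.0486826 mm
dL_um = 0.0486826 * 1000 = 48.6826 um

48.6826


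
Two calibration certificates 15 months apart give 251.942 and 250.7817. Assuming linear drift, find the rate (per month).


rate = (v2 - v1) / months
= (250.7817 - 251.942) / 15
= -1.1603 / 15
= -0.0774

-0.0774


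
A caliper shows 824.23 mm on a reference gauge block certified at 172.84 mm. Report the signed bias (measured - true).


Systematic error = measured - true
= 824.23 - 172.84
= 651.3900

651.3900


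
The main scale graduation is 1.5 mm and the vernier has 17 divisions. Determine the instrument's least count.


LC = MSD / n_div
= 1.5 / 17
= 0.0882

0.0882


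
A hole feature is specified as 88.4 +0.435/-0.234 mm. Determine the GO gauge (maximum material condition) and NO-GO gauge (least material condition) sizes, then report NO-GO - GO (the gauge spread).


GO = nominal - lower_tol (smallest hole = maximum material condition)
GO = 88.4 - 0.234 = 88.166
NO-GO = nominal + upper_tol (largest hole = least material condition)
NO-GO = 88.4 + 0.435 = 88.835
spread = NO-GO - GO = 88.835 - 88.166 = 0.6690

0.6690


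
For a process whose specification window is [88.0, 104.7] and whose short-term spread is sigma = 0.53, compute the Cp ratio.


Cp = (USL - LSL) / (6 * sigma)
= (104.7 - 88.0) / (6 * 0.53)
= 16.7000 / 3.1800
= 5.2516

5.2516


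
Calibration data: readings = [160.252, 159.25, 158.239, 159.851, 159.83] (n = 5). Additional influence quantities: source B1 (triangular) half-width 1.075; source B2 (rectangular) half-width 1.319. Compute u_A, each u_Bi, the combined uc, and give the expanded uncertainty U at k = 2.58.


mean = (160.252 + 159.25 + 158.239 + 159.851 + 159.83) / 5 = 159.4844
s = sqrt(sum((x - mean)^2)/(n-1)) = 0.78246553
u_A = s / sqrt(n) = 0.78246553 / sqrt(5) = 0.34992922
u_B1 = 1.075 / sqrt(6) = 0.43886691
u_B2 = 1.319 / sqrt(3) = 0.76152501
uc = sqrt(0.34992922^2 + 0.43886691^2 + 0.76152501^2) = 0.94603116
U = k * uc = 2.58 * 0.94603116
U = 2.4408

2.4408
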